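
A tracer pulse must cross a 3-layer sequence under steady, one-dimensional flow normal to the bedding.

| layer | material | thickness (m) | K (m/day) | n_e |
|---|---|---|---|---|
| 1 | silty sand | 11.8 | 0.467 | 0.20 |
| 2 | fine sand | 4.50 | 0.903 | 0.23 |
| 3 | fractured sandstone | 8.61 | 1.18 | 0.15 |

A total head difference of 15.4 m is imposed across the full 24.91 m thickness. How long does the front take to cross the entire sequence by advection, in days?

With flow normal to the layers, continuity requires the same specific discharge q through every layer.
Σ(b_i/K_i) = 11.8/0.467 + 4.50/0.903 + 8.61/1.18 = 37.55 d.
q = Δh / Σ(b_i/K_i) = 15.4 / 37.55 = 0.4101 m/day.
In each layer the seepage velocity is v_i = q/n_i, so the layer transit time is t_i = b_i·n_i / q:
  layer 1 (silty sand): t_1 = 11.8 × 0.20 / 0.4101 = 5.754 d
  layer 2 (fine sand): t_2 = 4.50 × 0.23 / 0.4101 = 2.523 d
  layer 3 (fractured sandstone): t_3 = 8.61 × 0.15 / 0.4101 = 3.149 d
Total t = Σ t_i = 11.43 days.

11.4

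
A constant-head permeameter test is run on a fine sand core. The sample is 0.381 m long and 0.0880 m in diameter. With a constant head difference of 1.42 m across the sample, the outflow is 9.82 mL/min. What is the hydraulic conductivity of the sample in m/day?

0.624

Cross-sectional area A = π·(d/2)² = π × (0.0880/2)² = 0.006082 m².
Convert discharge: 9.82 mL/min = 1.637e-07 m³/s.
Darcy's law rearranged: K = Q·L / (A·Δh) = 1.637e-07 × 0.381 / (0.006082 × 1.42) = 7.220e-06 m/s = 0.6238 m/day.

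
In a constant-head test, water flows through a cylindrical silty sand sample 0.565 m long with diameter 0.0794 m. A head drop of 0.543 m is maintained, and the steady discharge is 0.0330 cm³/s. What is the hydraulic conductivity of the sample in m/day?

0.599

Cross-sectional area A = π·(d/2)² = π × (0.0794/2)² = 0.004951 m².
Convert discharge: 0.0330 cm³/s = 3.300e-08 m³/s.
Darcy's law rearranged: K = Q·L / (A·Δh) = 3.300e-08 × 0.565 / (0.004951 × 0.543) = 6.935e-06 m/s = 0.5992 m/day.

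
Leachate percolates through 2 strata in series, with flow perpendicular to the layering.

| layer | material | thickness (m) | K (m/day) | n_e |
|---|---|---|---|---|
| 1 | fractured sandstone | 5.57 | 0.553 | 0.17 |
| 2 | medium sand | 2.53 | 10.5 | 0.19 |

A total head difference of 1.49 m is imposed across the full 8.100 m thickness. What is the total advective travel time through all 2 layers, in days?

With flow normal to the layers, continuity requires the same specific discharge q through every layer.
Σ(b_i/K_i) = 5.57/0.553 + 2.53/10.5 = 10.31 d.
q = Δh / Σ(b_i/K_i) = 1.49 / 10.31 = 0.1445 m/day.
In each layer the seepage velocity is v_i = q/n_i, so the layer transit time is t_i = b_i·n_i / q:
  layer 1 (fractured sandstone): t_1 = 5.57 × 0.17 / 0.1445 = 6.554 d
  layer 2 (medium sand): t_2 = 2.53 × 0.19 / 0.1445 = 3.327 d
Total t = Σ t_i = 9.881 days.

9.88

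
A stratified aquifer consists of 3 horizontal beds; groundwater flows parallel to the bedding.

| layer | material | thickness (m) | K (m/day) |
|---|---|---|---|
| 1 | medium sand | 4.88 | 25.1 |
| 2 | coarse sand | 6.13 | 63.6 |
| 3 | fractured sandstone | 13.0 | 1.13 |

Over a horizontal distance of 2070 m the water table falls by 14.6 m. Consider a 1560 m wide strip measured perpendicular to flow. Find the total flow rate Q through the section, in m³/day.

5800

Flow is parallel to layering, so each bed carries its own Darcy discharge and the transmissivities add.
Σ(K_i·b_i) = 25.1×4.88 + 63.6×6.13 + 1.13×13.0 = 527.0 m²/day.
Hydraulic gradient i = Δh / L = 14.6 / 2070 = 0.007053.
Q = Σ(K_i·b_i) · W · i = 527.0 × 1560 × 0.007053 = 5799 m³/day.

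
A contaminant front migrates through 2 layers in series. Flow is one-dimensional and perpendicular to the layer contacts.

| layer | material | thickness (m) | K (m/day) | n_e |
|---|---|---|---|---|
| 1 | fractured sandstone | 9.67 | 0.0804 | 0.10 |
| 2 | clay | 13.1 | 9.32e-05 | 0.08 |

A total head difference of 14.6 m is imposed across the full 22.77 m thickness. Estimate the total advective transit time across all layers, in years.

53.2

With flow normal to the layers, continuity requires the same specific discharge q through every layer.
Σ(b_i/K_i) = 9.67/0.0804 + 13.1/9.32e-05 = 1.407e+05 d.
q = Δh / Σ(b_i/K_i) = 14.6 / 1.407e+05 = 0.0001038 m/day.
In each layer the seepage velocity is v_i = q/n_i, so the layer transit time is t_i = b_i·n_i / q:
  layer 1 (fractured sandstone): t_1 = 9.67 × 0.10 / 0.0001038 = 9318 d
  layer 2 (clay): t_2 = 13.1 × 0.08 / 0.0001038 = 10098 d
Total t = Σ t_i = 19416 days = 53.16 years.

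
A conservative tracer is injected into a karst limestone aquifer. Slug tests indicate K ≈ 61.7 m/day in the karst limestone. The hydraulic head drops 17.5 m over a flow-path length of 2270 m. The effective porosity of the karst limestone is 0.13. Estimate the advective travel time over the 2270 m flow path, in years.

Hydraulic gradient i = Δh / L = 17.5 / 2270 = 0.007709.
Darcy flux q = K · i = 61.70 × 0.007709 = 0.4757 m/day.
Seepage velocity v = q / n_e = 0.4757 / 0.13 = 3.659 m/day.
Travel time t = L / v = 2270 / 3.659 = 620.4 days = 1.699 years.

1.70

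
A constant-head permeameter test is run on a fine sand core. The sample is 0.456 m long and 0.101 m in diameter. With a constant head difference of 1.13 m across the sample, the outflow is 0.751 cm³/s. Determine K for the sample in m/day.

3.27

Cross-sectional area A = π·(d/2)² = π × (0.101/2)² = 0.008012 m².
Convert discharge: 0.751 cm³/s = 7.510e-07 m³/s.
Darcy's law rearranged: K = Q·L / (A·Δh) = 7.510e-07 × 0.456 / (0.008012 × 1.13) = 3.783e-05 m/s = 3.268 m/day.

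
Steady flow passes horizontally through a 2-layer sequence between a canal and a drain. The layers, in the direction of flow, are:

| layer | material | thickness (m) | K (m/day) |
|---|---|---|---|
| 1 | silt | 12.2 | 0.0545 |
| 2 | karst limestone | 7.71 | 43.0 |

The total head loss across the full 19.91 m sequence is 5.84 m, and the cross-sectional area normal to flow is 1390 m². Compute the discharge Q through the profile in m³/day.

Flow is perpendicular to layering, so the layers act in series and the equivalent K is the thickness-weighted harmonic mean.
Total thickness L = 12.2 + 7.71 = 19.91 m.
Σ(b_i/K_i) = 12.2/0.0545 + 7.71/43.0 = 224.0 d.
K_eq = L / Σ(b_i/K_i) = 19.91 / 224.0 = 0.08887 m/day.
Q = K_eq · A · (Δh/L) = 0.08887 × 1390 × (5.84/19.91) = 36.23 m³/day.

36.2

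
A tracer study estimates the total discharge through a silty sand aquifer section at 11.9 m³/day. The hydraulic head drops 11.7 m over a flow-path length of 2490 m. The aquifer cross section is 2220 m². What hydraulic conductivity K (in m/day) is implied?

Hydraulic gradient i = Δh / L = 11.7 / 2490 = 0.004699.
From Q = K·A·i, K = Q / (A·i) = 11.9 / (2220 × 0.004699) = 1.141 m/day.

1.14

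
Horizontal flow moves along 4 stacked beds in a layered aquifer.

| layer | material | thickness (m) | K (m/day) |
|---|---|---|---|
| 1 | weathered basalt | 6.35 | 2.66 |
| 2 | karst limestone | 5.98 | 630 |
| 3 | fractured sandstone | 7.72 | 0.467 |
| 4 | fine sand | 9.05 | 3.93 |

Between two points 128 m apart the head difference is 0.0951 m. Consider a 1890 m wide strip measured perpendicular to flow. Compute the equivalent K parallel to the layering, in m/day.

131

Flow is parallel to layering, so each bed carries its own Darcy discharge and the transmissivities add.
Σ(K_i·b_i) = 2.66×6.35 + 630×5.98 + 0.467×7.72 + 3.93×9.05 = 3823 m²/day.
Total thickness b = 29.10 m, so K_eq = Σ(K_i·b_i)/b = 131.4 m/day.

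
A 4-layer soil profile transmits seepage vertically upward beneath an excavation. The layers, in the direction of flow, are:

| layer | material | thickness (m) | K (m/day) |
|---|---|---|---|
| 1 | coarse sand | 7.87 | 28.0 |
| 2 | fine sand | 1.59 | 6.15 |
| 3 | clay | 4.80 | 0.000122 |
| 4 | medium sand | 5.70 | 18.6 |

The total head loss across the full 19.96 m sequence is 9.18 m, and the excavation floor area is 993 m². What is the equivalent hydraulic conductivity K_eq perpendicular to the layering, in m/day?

Flow is perpendicular to layering, so the layers act in series and the equivalent K is the thickness-weighted harmonic mean.
Total thickness L = 7.87 + 1.59 + 4.80 + 5.70 = 19.96 m.
Σ(b_i/K_i) = 7.87/28.0 + 1.59/6.15 + 4.80/0.000122 + 5.70/18.6 = 39345 d.
K_eq = L / Σ(b_i/K_i) = 19.96 / 39345 = 0.0005073 m/day.

0.000507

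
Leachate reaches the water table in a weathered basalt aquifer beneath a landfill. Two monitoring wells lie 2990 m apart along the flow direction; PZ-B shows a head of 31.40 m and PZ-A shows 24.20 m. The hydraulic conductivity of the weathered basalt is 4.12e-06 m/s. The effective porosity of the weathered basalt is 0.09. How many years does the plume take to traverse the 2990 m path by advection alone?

860

Convert K: 4.12e-06 m/s × 86400 = 0.3560 m/day.
Hydraulic gradient i = (31.40 − 24.20) / 2990 = 7.2 / 2990 = 0.002408.
Darcy flux q = K · i = 0.3560 × 0.002408 = 0.0008572 m/day.
Seepage velocity v = q / n_e = 0.0008572 / 0.09 = 0.009524 m/day.
Travel time t = L / v = 2990 / 0.009524 = 3.139e+05 days = 859.5 years.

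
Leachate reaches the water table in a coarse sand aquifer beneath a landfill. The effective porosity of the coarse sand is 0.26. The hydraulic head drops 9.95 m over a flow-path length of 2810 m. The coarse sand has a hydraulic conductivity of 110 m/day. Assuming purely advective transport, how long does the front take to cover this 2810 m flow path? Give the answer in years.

5.14

Hydraulic gradient i = Δh / L = 9.95 / 2810 = 0.003541.
Darcy flux q = K · i = 110.0 × 0.003541 = 0.3895 m/day.
Seepage velocity v = q / n_e = 0.3895 / 0.26 = 1.498 m/day.
Travel time t = L / v = 2810 / 1.498 = 1876 days = 5.135 years.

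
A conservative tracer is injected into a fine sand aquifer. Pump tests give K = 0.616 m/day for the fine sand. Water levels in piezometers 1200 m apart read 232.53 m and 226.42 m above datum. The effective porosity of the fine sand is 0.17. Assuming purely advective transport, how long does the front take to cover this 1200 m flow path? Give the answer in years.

Hydraulic gradient i = (232.53 − 226.42) / 1200 = 6.11 / 1200 = 0.005092.
Darcy flux q = K · i = 0.6160 × 0.005092 = 0.003136 m/day.
Seepage velocity v = q / n_e = 0.003136 / 0.17 = 0.01845 m/day.
Travel time t = L / v = 1200 / 0.01845 = 65041 days = 178.1 years.

178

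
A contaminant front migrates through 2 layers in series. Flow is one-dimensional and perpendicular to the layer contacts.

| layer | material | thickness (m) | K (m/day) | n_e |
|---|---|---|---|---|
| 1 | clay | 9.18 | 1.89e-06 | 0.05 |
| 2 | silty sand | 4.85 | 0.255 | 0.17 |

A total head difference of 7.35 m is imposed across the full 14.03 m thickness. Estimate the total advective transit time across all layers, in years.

With flow normal to the layers, continuity requires the same specific discharge q through every layer.
Σ(b_i/K_i) = 9.18/1.89e-06 + 4.85/0.255 = 4.857e+06 d.
q = Δh / Σ(b_i/K_i) = 7.35 / 4.857e+06 = 1.513e-06 m/day.
In each layer the seepage velocity is v_i = q/n_i, so the layer transit time is t_i = b_i·n_i / q:
  layer 1 (clay): t_1 = 9.18 × 0.05 / 1.513e-06 = 3.033e+05 d
  layer 2 (silty sand): t_2 = 4.85 × 0.17 / 1.513e-06 = 5.449e+05 d
Total t = Σ t_i = 8.482e+05 days = 2322 years.

2320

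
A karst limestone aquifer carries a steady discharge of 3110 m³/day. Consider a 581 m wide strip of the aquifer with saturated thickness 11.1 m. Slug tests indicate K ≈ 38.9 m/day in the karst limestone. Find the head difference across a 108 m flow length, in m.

1.34

Cross-sectional area A = 581 × 11.1 = 6449 m².
From Q = K·A·i, i = Q / (K·A) = 3110 / (38.90 × 6449) = 0.01240.
Head loss Δh = i · L = 0.01240 × 108 = 1.339 m.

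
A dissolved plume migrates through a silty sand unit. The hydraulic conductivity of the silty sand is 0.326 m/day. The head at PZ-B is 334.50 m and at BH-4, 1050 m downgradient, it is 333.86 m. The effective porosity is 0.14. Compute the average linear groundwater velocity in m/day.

Hydraulic gradient i = (334.50 − 333.86) / 1050 = 0.64 / 1050 = 0.0006095.
Darcy flux q = K · i = 0.3260 × 0.0006095 = 0.0001987 m/day.
Seepage velocity v = q / n_e = 0.0001987 / 0.14 = 0.001419 m/day.

0.00142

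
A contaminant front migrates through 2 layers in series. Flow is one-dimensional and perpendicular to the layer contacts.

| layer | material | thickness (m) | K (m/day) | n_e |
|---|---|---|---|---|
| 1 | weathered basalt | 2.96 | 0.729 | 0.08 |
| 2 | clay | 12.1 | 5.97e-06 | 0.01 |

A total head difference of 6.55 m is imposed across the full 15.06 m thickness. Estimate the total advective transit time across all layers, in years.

303

With flow normal to the layers, continuity requires the same specific discharge q through every layer.
Σ(b_i/K_i) = 2.96/0.729 + 12.1/5.97e-06 = 2.027e+06 d.
q = Δh / Σ(b_i/K_i) = 6.55 / 2.027e+06 = 3.232e-06 m/day.
In each layer the seepage velocity is v_i = q/n_i, so the layer transit time is t_i = b_i·n_i / q:
  layer 1 (weathered basalt): t_1 = 2.96 × 0.08 / 3.232e-06 = 73274 d
  layer 2 (clay): t_2 = 12.1 × 0.01 / 3.232e-06 = 37442 d
Total t = Σ t_i = 1.107e+05 days = 303.1 years.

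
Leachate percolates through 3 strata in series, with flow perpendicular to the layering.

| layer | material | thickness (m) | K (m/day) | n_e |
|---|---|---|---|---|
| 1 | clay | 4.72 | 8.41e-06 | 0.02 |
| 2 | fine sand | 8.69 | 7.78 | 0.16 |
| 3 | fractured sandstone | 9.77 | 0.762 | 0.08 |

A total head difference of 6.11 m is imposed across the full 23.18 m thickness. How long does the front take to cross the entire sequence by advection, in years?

With flow normal to the layers, continuity requires the same specific discharge q through every layer.
Σ(b_i/K_i) = 4.72/8.41e-06 + 8.69/7.78 + 9.77/0.762 = 5.613e+05 d.
q = Δh / Σ(b_i/K_i) = 6.11 / 5.613e+05 = 1.089e-05 m/day.
In each layer the seepage velocity is v_i = q/n_i, so the layer transit time is t_i = b_i·n_i / q:
  layer 1 (clay): t_1 = 4.72 × 0.02 / 1.089e-05 = 8671 d
  layer 2 (fine sand): t_2 = 8.69 × 0.16 / 1.089e-05 = 1.277e+05 d
  layer 3 (fractured sandstone): t_3 = 9.77 × 0.08 / 1.089e-05 = 71796 d
Total t = Σ t_i = 2.082e+05 days = 570.0 years.

570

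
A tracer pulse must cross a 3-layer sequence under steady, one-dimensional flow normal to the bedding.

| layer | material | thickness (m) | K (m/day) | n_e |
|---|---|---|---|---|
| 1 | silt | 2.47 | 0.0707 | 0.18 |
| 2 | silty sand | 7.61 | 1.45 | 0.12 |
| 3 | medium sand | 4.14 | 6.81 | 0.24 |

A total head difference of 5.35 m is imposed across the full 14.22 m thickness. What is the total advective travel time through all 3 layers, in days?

17.9

With flow normal to the layers, continuity requires the same specific discharge q through every layer.
Σ(b_i/K_i) = 2.47/0.0707 + 7.61/1.45 + 4.14/6.81 = 40.79 d.
q = Δh / Σ(b_i/K_i) = 5.35 / 40.79 = 0.1312 m/day.
In each layer the seepage velocity is v_i = q/n_i, so the layer transit time is t_i = b_i·n_i / q:
  layer 1 (silt): t_1 = 2.47 × 0.18 / 0.1312 = 3.390 d
  layer 2 (silty sand): t_2 = 7.61 × 0.12 / 0.1312 = 6.963 d
  layer 3 (medium sand): t_3 = 4.14 × 0.24 / 0.1312 = 7.576 d
Total t = Σ t_i = 17.93 days.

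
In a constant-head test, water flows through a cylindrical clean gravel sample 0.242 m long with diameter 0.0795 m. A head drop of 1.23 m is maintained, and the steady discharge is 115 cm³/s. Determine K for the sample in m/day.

394

Cross-sectional area A = π·(d/2)² = π × (0.0795/2)² = 0.004964 m².
Convert discharge: 115 cm³/s = 0.0001150 m³/s.
Darcy's law rearranged: K = Q·L / (A·Δh) = 0.0001150 × 0.242 / (0.004964 × 1.23) = 0.004558 m/s = 393.8 m/day.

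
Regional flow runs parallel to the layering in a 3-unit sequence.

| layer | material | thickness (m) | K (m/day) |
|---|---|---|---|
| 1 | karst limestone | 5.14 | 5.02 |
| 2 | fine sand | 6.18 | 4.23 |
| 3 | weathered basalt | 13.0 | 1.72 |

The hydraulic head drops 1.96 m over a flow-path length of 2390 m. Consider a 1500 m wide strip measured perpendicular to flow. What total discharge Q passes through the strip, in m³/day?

91.4

Flow is parallel to layering, so each bed carries its own Darcy discharge and the transmissivities add.
Σ(K_i·b_i) = 5.02×5.14 + 4.23×6.18 + 1.72×13.0 = 74.30 m²/day.
Hydraulic gradient i = Δh / L = 1.96 / 2390 = 0.0008201.
Q = Σ(K_i·b_i) · W · i = 74.30 × 1500 × 0.0008201 = 91.40 m³/day.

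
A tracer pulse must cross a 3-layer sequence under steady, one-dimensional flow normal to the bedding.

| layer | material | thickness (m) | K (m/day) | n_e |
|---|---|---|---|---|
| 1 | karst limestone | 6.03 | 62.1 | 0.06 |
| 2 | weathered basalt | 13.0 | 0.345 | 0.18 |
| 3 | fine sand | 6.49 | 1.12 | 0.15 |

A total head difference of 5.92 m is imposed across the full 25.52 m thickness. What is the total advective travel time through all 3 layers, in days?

With flow normal to the layers, continuity requires the same specific discharge q through every layer.
Σ(b_i/K_i) = 6.03/62.1 + 13.0/0.345 + 6.49/1.12 = 43.57 d.
q = Δh / Σ(b_i/K_i) = 5.92 / 43.57 = 0.1359 m/day.
In each layer the seepage velocity is v_i = q/n_i, so the layer transit time is t_i = b_i·n_i / q:
  layer 1 (karst limestone): t_1 = 6.03 × 0.06 / 0.1359 = 2.663 d
  layer 2 (weathered basalt): t_2 = 13.0 × 0.18 / 0.1359 = 17.22 d
  layer 3 (fine sand): t_3 = 6.49 × 0.15 / 0.1359 = 7.165 d
Total t = Σ t_i = 27.05 days.

27.1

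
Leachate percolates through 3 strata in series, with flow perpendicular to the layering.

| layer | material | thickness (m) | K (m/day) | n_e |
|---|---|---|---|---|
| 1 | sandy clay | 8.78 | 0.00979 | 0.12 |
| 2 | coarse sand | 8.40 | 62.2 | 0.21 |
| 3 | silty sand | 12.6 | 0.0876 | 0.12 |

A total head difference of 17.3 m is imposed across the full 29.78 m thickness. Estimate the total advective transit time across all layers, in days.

260

With flow normal to the layers, continuity requires the same specific discharge q through every layer.
Σ(b_i/K_i) = 8.78/0.00979 + 8.40/62.2 + 12.6/0.0876 = 1041 d.
q = Δh / Σ(b_i/K_i) = 17.3 / 1041 = 0.01662 m/day.
In each layer the seepage velocity is v_i = q/n_i, so the layer transit time is t_i = b_i·n_i / q:
  layer 1 (sandy clay): t_1 = 8.78 × 0.12 / 0.01662 = 63.39 d
  layer 2 (coarse sand): t_2 = 8.40 × 0.21 / 0.01662 = 106.1 d
  layer 3 (silty sand): t_3 = 12.6 × 0.12 / 0.01662 = 90.97 d
Total t = Σ t_i = 260.5 days.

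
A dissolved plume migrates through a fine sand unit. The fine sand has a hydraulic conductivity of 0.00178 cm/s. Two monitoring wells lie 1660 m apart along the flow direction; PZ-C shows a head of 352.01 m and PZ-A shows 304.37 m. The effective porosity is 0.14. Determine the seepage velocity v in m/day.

Convert K: 0.00178 cm/s × 864 = 1.538 m/day.
Hydraulic gradient i = (352.01 − 304.37) / 1660 = 47.64 / 1660 = 0.02870.
Darcy flux q = K · i = 1.538 × 0.02870 = 0.04414 m/day.
Seepage velocity v = q / n_e = 0.04414 / 0.14 = 0.3153 m/day.

0.315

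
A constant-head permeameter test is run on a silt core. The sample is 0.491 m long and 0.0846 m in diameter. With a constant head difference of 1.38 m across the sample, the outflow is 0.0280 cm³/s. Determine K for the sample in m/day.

0.153

Cross-sectional area A = π·(d/2)² = π × (0.0846/2)² = 0.005621 m².
Convert discharge: 0.0280 cm³/s = 2.800e-08 m³/s.
Darcy's law rearranged: K = Q·L / (A·Δh) = 2.800e-08 × 0.491 / (0.005621 × 1.38) = 1.772e-06 m/s = 0.1531 m/day.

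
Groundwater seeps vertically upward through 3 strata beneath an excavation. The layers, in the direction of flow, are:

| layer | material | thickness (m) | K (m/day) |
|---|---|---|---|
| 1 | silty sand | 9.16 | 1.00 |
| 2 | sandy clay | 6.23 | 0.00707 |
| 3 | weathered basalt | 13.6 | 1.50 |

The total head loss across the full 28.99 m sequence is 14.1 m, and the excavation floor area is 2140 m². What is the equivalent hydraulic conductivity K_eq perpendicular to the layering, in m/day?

0.0322

Flow is perpendicular to layering, so the layers act in series and the equivalent K is the thickness-weighted harmonic mean.
Total thickness L = 9.16 + 6.23 + 13.6 = 28.99 m.
Σ(b_i/K_i) = 9.16/1.00 + 6.23/0.00707 + 13.6/1.50 = 899.4 d.
K_eq = L / Σ(b_i/K_i) = 28.99 / 899.4 = 0.03223 m/day.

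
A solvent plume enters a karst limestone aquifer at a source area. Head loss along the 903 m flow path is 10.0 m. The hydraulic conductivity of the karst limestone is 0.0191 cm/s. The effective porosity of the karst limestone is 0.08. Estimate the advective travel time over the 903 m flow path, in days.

395

Convert K: 0.0191 cm/s × 864 = 16.50 m/day.
Hydraulic gradient i = Δh / L = 10.0 / 903 = 0.01107.
Darcy flux q = K · i = 16.50 × 0.01107 = 0.1828 m/day.
Seepage velocity v = q / n_e = 0.1828 / 0.08 = 2.284 m/day.
Travel time t = L / v = 903 / 2.284 = 395.3 days.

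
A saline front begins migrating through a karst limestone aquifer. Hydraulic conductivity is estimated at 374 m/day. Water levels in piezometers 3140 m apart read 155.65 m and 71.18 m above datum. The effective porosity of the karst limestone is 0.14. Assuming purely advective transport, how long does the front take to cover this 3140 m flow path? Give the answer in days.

43.7

Hydraulic gradient i = (155.65 − 71.18) / 3140 = 84.47 / 3140 = 0.02690.
Darcy flux q = K · i = 374.0 × 0.02690 = 10.06 m/day.
Seepage velocity v = q / n_e = 10.06 / 0.14 = 71.86 m/day.
Travel time t = L / v = 3140 / 71.86 = 43.69 days.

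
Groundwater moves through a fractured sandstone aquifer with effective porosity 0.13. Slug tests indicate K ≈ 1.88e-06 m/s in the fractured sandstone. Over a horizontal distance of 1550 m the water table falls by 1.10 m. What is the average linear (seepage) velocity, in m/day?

0.000887

Convert K: 1.88e-06 m/s × 86400 = 0.1624 m/day.
Hydraulic gradient i = Δh / L = 1.10 / 1550 = 0.0007097.
Darcy flux q = K · i = 0.1624 × 0.0007097 = 0.0001153 m/day.
Seepage velocity v = q / n_e = 0.0001153 / 0.13 = 0.0008867 m/day.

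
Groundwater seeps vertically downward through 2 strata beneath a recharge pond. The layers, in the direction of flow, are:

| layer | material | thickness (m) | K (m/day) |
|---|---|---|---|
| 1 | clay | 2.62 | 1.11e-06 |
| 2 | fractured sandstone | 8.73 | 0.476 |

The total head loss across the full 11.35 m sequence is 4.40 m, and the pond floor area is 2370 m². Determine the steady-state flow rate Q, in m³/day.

Flow is perpendicular to layering, so the layers act in series and the equivalent K is the thickness-weighted harmonic mean.
Total thickness L = 2.62 + 8.73 = 11.35 m.
Σ(b_i/K_i) = 2.62/1.11e-06 + 8.73/0.476 = 2.360e+06 d.
K_eq = L / Σ(b_i/K_i) = 11.35 / 2.360e+06 = 4.809e-06 m/day.
Q = K_eq · A · (Δh/L) = 4.809e-06 × 2370 × (4.40/11.35) = 0.004418 m³/day.

0.00442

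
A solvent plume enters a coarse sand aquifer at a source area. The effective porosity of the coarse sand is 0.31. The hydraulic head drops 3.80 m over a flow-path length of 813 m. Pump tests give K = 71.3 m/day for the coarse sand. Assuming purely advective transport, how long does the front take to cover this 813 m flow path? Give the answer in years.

2.07

Hydraulic gradient i = Δh / L = 3.80 / 813 = 0.004674.
Darcy flux q = K · i = 71.30 × 0.004674 = 0.3333 m/day.
Seepage velocity v = q / n_e = 0.3333 / 0.31 = 1.075 m/day.
Travel time t = L / v = 813 / 1.075 = 756.3 days = 2.071 years.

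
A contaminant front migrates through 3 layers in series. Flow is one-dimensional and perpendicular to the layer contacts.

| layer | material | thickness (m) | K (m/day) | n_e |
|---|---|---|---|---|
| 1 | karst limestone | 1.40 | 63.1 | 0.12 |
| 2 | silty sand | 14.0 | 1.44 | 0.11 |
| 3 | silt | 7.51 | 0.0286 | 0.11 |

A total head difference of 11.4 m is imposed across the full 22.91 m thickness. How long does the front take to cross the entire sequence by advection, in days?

With flow normal to the layers, continuity requires the same specific discharge q through every layer.
Σ(b_i/K_i) = 1.40/63.1 + 14.0/1.44 + 7.51/0.0286 = 272.3 d.
q = Δh / Σ(b_i/K_i) = 11.4 / 272.3 = 0.04186 m/day.
In each layer the seepage velocity is v_i = q/n_i, so the layer transit time is t_i = b_i·n_i / q:
  layer 1 (karst limestone): t_1 = 1.40 × 0.12 / 0.04186 = 4.013 d
  layer 2 (silty sand): t_2 = 14.0 × 0.11 / 0.04186 = 36.79 d
  layer 3 (silt): t_3 = 7.51 × 0.11 / 0.04186 = 19.73 d
Total t = Σ t_i = 60.54 days.

60.5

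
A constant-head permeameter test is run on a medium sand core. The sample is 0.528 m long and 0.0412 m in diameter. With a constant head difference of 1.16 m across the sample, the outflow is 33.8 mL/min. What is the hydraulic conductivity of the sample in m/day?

Cross-sectional area A = π·(d/2)² = π × (0.0412/2)² = 0.001333 m².
Convert discharge: 33.8 mL/min = 5.633e-07 m³/s.
Darcy's law rearranged: K = Q·L / (A·Δh) = 5.633e-07 × 0.528 / (0.001333 × 1.16) = 0.0001923 m/s = 16.62 m/day.

16.6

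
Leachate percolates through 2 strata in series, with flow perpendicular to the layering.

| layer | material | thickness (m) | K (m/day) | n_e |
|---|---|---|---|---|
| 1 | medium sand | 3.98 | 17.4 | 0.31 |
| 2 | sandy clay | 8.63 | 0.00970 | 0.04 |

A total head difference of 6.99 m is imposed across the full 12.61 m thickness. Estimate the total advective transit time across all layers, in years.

With flow normal to the layers, continuity requires the same specific discharge q through every layer.
Σ(b_i/K_i) = 3.98/17.4 + 8.63/0.00970 = 889.9 d.
q = Δh / Σ(b_i/K_i) = 6.99 / 889.9 = 0.007855 m/day.
In each layer the seepage velocity is v_i = q/n_i, so the layer transit time is t_i = b_i·n_i / q:
  layer 1 (medium sand): t_1 = 3.98 × 0.31 / 0.007855 = 157.1 d
  layer 2 (sandy clay): t_2 = 8.63 × 0.04 / 0.007855 = 43.95 d
Total t = Σ t_i = 201.0 days = 0.5504 years.

0.550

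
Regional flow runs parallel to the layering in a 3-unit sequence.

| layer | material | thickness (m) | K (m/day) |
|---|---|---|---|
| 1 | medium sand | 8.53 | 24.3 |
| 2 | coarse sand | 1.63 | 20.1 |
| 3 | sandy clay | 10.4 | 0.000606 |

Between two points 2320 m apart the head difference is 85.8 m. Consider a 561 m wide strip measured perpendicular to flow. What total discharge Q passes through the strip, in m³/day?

Flow is parallel to layering, so each bed carries its own Darcy discharge and the transmissivities add.
Σ(K_i·b_i) = 24.3×8.53 + 20.1×1.63 + 0.000606×10.4 = 240.0 m²/day.
Hydraulic gradient i = Δh / L = 85.8 / 2320 = 0.03698.
Q = Σ(K_i·b_i) · W · i = 240.0 × 561 × 0.03698 = 4980 m³/day.

4980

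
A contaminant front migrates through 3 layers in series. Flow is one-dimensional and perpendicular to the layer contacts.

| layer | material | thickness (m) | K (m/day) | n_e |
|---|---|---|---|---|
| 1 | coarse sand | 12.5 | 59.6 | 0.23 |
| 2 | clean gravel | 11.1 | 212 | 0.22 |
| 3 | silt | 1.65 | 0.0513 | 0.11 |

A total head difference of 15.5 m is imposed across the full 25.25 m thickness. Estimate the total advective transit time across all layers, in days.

11.5

With flow normal to the layers, continuity requires the same specific discharge q through every layer.
Σ(b_i/K_i) = 12.5/59.6 + 11.1/212 + 1.65/0.0513 = 32.43 d.
q = Δh / Σ(b_i/K_i) = 15.5 / 32.43 = 0.4780 m/day.
In each layer the seepage velocity is v_i = q/n_i, so the layer transit time is t_i = b_i·n_i / q:
  layer 1 (coarse sand): t_1 = 12.5 × 0.23 / 0.4780 = 6.014 d
  layer 2 (clean gravel): t_2 = 11.1 × 0.22 / 0.4780 = 5.109 d
  layer 3 (silt): t_3 = 1.65 × 0.11 / 0.4780 = 0.3797 d
Total t = Σ t_i = 11.50 days.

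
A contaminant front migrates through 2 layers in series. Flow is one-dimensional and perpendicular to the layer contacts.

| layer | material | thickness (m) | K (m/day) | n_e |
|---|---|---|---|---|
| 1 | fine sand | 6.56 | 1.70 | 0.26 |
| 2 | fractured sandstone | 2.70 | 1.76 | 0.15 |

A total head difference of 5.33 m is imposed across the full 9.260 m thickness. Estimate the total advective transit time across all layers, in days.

2.14

With flow normal to the layers, continuity requires the same specific discharge q through every layer.
Σ(b_i/K_i) = 6.56/1.70 + 2.70/1.76 = 5.393 d.
q = Δh / Σ(b_i/K_i) = 5.33 / 5.393 = 0.9883 m/day.
In each layer the seepage velocity is v_i = q/n_i, so the layer transit time is t_i = b_i·n_i / q:
  layer 1 (fine sand): t_1 = 6.56 × 0.26 / 0.9883 = 1.726 d
  layer 2 (fractured sandstone): t_2 = 2.70 × 0.15 / 0.9883 = 0.4098 d
Total t = Σ t_i = 2.136 days.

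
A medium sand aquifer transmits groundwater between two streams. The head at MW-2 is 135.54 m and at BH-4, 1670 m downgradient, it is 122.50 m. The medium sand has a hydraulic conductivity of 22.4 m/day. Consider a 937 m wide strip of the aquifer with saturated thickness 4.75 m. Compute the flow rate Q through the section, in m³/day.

778

Cross-sectional area A = 937 × 4.75 = 4451 m².
Hydraulic gradient i = (135.54 − 122.50) / 1670 = 13.04 / 1670 = 0.007808.
Darcy's law: Q = K · A · i = 22.40 × 4451 × 0.007808 = 778.5 m³/day.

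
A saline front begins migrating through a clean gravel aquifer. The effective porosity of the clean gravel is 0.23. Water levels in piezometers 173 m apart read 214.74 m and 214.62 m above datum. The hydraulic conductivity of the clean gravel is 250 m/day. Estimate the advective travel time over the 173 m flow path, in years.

0.628

Hydraulic gradient i = (214.74 − 214.62) / 173 = 0.12 / 173 = 0.0006936.
Darcy flux q = K · i = 250.0 × 0.0006936 = 0.1734 m/day.
Seepage velocity v = q / n_e = 0.1734 / 0.23 = 0.7540 m/day.
Travel time t = L / v = 173 / 0.7540 = 229.5 days = 0.6282 years.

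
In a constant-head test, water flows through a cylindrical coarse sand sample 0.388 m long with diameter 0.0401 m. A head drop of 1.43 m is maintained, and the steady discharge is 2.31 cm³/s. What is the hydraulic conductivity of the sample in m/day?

Cross-sectional area A = π·(d/2)² = π × (0.0401/2)² = 0.001263 m².
Convert discharge: 2.31 cm³/s = 2.310e-06 m³/s.
Darcy's law rearranged: K = Q·L / (A·Δh) = 2.310e-06 × 0.388 / (0.001263 × 1.43) = 0.0004963 m/s = 42.88 m/day.

42.9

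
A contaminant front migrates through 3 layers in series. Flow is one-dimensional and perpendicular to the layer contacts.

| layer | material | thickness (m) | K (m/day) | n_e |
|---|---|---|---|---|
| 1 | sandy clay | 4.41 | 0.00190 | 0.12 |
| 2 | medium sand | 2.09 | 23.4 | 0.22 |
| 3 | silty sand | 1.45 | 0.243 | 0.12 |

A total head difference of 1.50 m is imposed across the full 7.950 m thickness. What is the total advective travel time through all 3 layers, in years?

With flow normal to the layers, continuity requires the same specific discharge q through every layer.
Σ(b_i/K_i) = 4.41/0.00190 + 2.09/23.4 + 1.45/0.243 = 2327 d.
q = Δh / Σ(b_i/K_i) = 1.50 / 2327 = 0.0006446 m/day.
In each layer the seepage velocity is v_i = q/n_i, so the layer transit time is t_i = b_i·n_i / q:
  layer 1 (sandy clay): t_1 = 4.41 × 0.12 / 0.0006446 = 821.0 d
  layer 2 (medium sand): t_2 = 2.09 × 0.22 / 0.0006446 = 713.3 d
  layer 3 (silty sand): t_3 = 1.45 × 0.12 / 0.0006446 = 269.9 d
Total t = Σ t_i = 1804 days = 4.940 years.

4.94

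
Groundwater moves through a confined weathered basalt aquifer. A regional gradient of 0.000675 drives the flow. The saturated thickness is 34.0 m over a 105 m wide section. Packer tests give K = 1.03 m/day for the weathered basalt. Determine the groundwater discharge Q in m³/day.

2.48

Cross-sectional area A = 105 × 34.0 = 3570 m².
Hydraulic gradient i = 0.000675.
Darcy's law: Q = K · A · i = 1.030 × 3570 × 0.0006750 = 2.482 m³/day.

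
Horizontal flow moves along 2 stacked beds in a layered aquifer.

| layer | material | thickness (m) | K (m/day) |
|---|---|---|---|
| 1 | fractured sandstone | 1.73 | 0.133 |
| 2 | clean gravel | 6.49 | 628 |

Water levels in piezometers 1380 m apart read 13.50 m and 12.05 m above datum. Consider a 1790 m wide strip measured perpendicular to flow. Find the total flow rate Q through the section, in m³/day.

Flow is parallel to layering, so each bed carries its own Darcy discharge and the transmissivities add.
Σ(K_i·b_i) = 0.133×1.73 + 628×6.49 = 4076 m²/day.
Hydraulic gradient i = (13.50 − 12.05) / 1380 = 1.45 / 1380 = 0.001051.
Q = Σ(K_i·b_i) · W · i = 4076 × 1790 × 0.001051 = 7666 m³/day.

7670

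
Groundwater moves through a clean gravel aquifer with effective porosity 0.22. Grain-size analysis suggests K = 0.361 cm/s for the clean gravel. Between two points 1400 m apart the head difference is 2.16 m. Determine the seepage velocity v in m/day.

Convert K: 0.361 cm/s × 864 = 311.9 m/day.
Hydraulic gradient i = Δh / L = 2.16 / 1400 = 0.001543.
Darcy flux q = K · i = 311.9 × 0.001543 = 0.4812 m/day.
Seepage velocity v = q / n_e = 0.4812 / 0.22 = 2.187 m/day.

2.19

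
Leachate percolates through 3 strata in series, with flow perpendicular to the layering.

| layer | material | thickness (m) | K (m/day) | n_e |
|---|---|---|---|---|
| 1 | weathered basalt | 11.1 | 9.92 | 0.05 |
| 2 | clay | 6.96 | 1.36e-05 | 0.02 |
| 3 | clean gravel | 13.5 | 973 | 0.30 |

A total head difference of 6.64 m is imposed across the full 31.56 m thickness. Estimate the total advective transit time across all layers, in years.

1000

With flow normal to the layers, continuity requires the same specific discharge q through every layer.
Σ(b_i/K_i) = 11.1/9.92 + 6.96/1.36e-05 + 13.5/973 = 5.118e+05 d.
q = Δh / Σ(b_i/K_i) = 6.64 / 5.118e+05 = 1.297e-05 m/day.
In each layer the seepage velocity is v_i = q/n_i, so the layer transit time is t_i = b_i·n_i / q:
  layer 1 (weathered basalt): t_1 = 11.1 × 0.05 / 1.297e-05 = 42776 d
  layer 2 (clay): t_2 = 6.96 × 0.02 / 1.297e-05 = 10729 d
  layer 3 (clean gravel): t_3 = 13.5 × 0.30 / 1.297e-05 = 3.121e+05 d
Total t = Σ t_i = 3.657e+05 days = 1001 years.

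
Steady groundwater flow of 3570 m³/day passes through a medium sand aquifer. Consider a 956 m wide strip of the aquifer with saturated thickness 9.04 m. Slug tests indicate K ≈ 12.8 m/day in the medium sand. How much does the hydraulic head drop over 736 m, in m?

23.8

Cross-sectional area A = 956 × 9.04 = 8642 m².
From Q = K·A·i, i = Q / (K·A) = 3570 / (12.80 × 8642) = 0.03227.
Head loss Δh = i · L = 0.03227 × 736 = 23.75 m.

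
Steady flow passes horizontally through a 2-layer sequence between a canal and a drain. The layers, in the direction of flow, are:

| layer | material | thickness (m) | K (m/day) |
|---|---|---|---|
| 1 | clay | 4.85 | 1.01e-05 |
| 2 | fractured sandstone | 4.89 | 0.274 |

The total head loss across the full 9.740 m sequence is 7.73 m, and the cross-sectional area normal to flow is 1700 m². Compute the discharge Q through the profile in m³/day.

0.0274

Flow is perpendicular to layering, so the layers act in series and the equivalent K is the thickness-weighted harmonic mean.
Total thickness L = 4.85 + 4.89 = 9.740 m.
Σ(b_i/K_i) = 4.85/1.01e-05 + 4.89/0.274 = 4.802e+05 d.
K_eq = L / Σ(b_i/K_i) = 9.740 / 4.802e+05 = 2.028e-05 m/day.
Q = K_eq · A · (Δh/L) = 2.028e-05 × 1700 × (7.73/9.740) = 0.02736 m³/day.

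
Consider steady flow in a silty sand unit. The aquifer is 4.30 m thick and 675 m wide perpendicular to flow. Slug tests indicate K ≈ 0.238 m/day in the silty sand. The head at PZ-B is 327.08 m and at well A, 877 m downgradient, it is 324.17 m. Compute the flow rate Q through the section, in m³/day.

Cross-sectional area A = 675 × 4.30 = 2902 m².
Hydraulic gradient i = (327.08 − 324.17) / 877 = 2.91 / 877 = 0.003318.
Darcy's law: Q = K · A · i = 0.2380 × 2902 × 0.003318 = 2.292 m³/day.

2.29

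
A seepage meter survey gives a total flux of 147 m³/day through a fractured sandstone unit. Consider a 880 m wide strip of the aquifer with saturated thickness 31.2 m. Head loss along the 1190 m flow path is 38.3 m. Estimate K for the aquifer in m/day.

0.166

Cross-sectional area A = 880 × 31.2 = 27456 m².
Hydraulic gradient i = Δh / L = 38.3 / 1190 = 0.03218.
From Q = K·A·i, K = Q / (A·i) = 147 / (27456 × 0.03218) = 0.1664 m/day.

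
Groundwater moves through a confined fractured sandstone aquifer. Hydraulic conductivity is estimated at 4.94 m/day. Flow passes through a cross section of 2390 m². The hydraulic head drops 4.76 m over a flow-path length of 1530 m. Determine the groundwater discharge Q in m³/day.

Hydraulic gradient i = Δh / L = 4.76 / 1530 = 0.003111.
Darcy's law: Q = K · A · i = 4.940 × 2390 × 0.003111 = 36.73 m³/day.

36.7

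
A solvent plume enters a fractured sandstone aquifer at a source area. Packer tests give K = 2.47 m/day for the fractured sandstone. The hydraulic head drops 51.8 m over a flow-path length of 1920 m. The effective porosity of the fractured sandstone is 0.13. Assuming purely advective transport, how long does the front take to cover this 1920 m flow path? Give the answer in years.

10.3

Hydraulic gradient i = Δh / L = 51.8 / 1920 = 0.02698.
Darcy flux q = K · i = 2.470 × 0.02698 = 0.06664 m/day.
Seepage velocity v = q / n_e = 0.06664 / 0.13 = 0.5126 m/day.
Travel time t = L / v = 1920 / 0.5126 = 3746 days = 10.25 years.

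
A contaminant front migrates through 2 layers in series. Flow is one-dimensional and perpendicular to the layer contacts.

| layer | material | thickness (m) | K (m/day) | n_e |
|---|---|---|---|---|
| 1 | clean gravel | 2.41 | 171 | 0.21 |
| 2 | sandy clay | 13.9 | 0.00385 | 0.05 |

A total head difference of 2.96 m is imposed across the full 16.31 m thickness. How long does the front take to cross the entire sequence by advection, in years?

4.01

With flow normal to the layers, continuity requires the same specific discharge q through every layer.
Σ(b_i/K_i) = 2.41/171 + 13.9/0.00385 = 3610 d.
q = Δh / Σ(b_i/K_i) = 2.96 / 3610 = 0.0008199 m/day.
In each layer the seepage velocity is v_i = q/n_i, so the layer transit time is t_i = b_i·n_i / q:
  layer 1 (clean gravel): t_1 = 2.41 × 0.21 / 0.0008199 = 617.3 d
  layer 2 (sandy clay): t_2 = 13.9 × 0.05 / 0.0008199 = 847.7 d
Total t = Σ t_i = 1465 days = 4.011 years.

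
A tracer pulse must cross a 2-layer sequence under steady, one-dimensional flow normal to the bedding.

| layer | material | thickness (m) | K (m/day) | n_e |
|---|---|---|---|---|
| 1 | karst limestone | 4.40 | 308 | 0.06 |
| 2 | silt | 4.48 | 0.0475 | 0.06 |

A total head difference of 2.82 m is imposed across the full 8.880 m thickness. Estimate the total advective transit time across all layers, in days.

With flow normal to the layers, continuity requires the same specific discharge q through every layer.
Σ(b_i/K_i) = 4.40/308 + 4.48/0.0475 = 94.33 d.
q = Δh / Σ(b_i/K_i) = 2.82 / 94.33 = 0.02990 m/day.
In each layer the seepage velocity is v_i = q/n_i, so the layer transit time is t_i = b_i·n_i / q:
  layer 1 (karst limestone): t_1 = 4.40 × 0.06 / 0.02990 = 8.831 d
  layer 2 (silt): t_2 = 4.48 × 0.06 / 0.02990 = 8.991 d
Total t = Σ t_i = 17.82 days.

17.8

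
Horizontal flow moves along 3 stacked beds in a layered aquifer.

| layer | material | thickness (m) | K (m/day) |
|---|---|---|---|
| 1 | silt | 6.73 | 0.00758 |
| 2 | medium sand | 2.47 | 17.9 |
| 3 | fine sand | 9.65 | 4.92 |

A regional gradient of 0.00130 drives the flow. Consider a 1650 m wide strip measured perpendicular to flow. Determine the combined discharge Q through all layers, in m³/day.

197

Flow is parallel to layering, so each bed carries its own Darcy discharge and the transmissivities add.
Σ(K_i·b_i) = 0.00758×6.73 + 17.9×2.47 + 4.92×9.65 = 91.74 m²/day.
Hydraulic gradient i = 0.00130.
Q = Σ(K_i·b_i) · W · i = 91.74 × 1650 × 0.001300 = 196.8 m³/day.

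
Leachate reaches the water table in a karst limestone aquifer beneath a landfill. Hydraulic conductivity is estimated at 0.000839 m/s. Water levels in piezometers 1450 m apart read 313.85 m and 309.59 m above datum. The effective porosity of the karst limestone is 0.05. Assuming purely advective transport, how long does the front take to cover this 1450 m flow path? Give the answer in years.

Convert K: 0.000839 m/s × 86400 = 72.49 m/day.
Hydraulic gradient i = (313.85 − 309.59) / 1450 = 4.26 / 1450 = 0.002938.
Darcy flux q = K · i = 72.49 × 0.002938 = 0.2130 m/day.
Seepage velocity v = q / n_e = 0.2130 / 0.05 = 4.259 m/day.
Travel time t = L / v = 1450 / 4.259 = 340.4 days = 0.9320 years.

0.932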